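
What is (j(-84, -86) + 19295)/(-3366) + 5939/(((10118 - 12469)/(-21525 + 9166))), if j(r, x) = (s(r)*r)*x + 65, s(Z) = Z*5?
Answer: 127076173343/3956733 ≈ 32116.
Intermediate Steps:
s(Z) = 5*Z
j(r, x) = 65 + 5*x*r**2 (j(r, x) = ((5*r)*r)*x + 65 = (5*r**2)*x + 65 = 5*x*r**2 + 65 = 65 + 5*x*r**2)
(j(-84, -86) + 19295)/(-3366) + 5939/(((10118 - 12469)/(-21525 + 9166))) = ((65 + 5*(-86)*(-84)**2) + 19295)/(-3366) + 5939/(((10118 - 12469)/(-21525 + 9166))) = ((65 + 5*(-86)*7056) + 19295)*(-1/3366) + 5939/((-2351/(-12359))) = ((65 - 3034080) + 19295)*(-1/3366) + 5939/((-2351*(-1/12359))) = (-3034015 + 19295)*(-1/3366) + 5939/(2351/12359) = -3014720*(-1/3366) + 5939*(12359/2351) = 1507360/1683 + 73400101/2351 = 127076173343/3956733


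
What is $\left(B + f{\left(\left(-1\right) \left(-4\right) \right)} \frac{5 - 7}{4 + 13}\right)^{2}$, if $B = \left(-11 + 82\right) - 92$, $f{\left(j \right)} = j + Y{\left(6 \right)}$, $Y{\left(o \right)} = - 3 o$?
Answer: $\frac{108241}{289} \approx 374.54$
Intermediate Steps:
$f{\left(j \right)} = -18 + j$ ($f{\left(j \right)} = j - 18 = -18 + j$)
$B = -21$ ($B = 71 - 92 = -21$)
$\left(B + f{\left(\left(-1\right) \left(-4\right) \right)} \frac{5 - 7}{4 + 13}\right)^{2} = \left(-21 + \left(-18 - -4\right) \frac{5 - 7}{4 + 13}\right)^{2} = \left(-21 + \left(-18 + 4\right) \left(- \frac{2}{17}\right)\right)^{2} = \left(-21 - 14 \left(\left(-2\right) \frac{1}{17}\right)\right)^{2} = \left(-21 - - \frac{28}{17}\right)^{2} = \left(-21 + \frac{28}{17}\right)^{2} = \left(- \frac{329}{17}\right)^{2} = \frac{108241}{289}$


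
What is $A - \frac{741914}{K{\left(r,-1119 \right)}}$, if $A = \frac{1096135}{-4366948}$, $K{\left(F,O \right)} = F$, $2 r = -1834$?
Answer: $\frac{3238894702677}{4004491316} \approx 808.82$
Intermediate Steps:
$r = -917$ ($r = \frac{1}{2} \left(-1834\right) = -917$)
$A = - \frac{1096135}{4366948}$ ($A = 1096135 \left(- \frac{1}{4366948}\right) = - \frac{1096135}{4366948} \approx -0.25101$)
$A - \frac{741914}{K{\left(r,-1119 \right)}} = - \frac{1096135}{4366948} - \frac{741914}{-917} = - \frac{1096135}{4366948} - - \frac{741914}{917} = - \frac{1096135}{4366948} + \frac{741914}{917} = \frac{3238894702677}{4004491316}$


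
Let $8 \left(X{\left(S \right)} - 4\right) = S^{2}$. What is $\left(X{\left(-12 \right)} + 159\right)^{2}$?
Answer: $32761$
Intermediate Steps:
$X{\left(S \right)} = 4 + \frac{S^{2}}{8}$
$\left(X{\left(-12 \right)} + 159\right)^{2} = \left(\left(4 + \frac{\left(-12\right)^{2}}{8}\right) + 159\right)^{2} = \left(\left(4 + \frac{1}{8} \cdot 144\right) + 159\right)^{2} = \left(\left(4 + 18\right) + 159\right)^{2} = \left(22 + 159\right)^{2} = 181^{2} = 32761$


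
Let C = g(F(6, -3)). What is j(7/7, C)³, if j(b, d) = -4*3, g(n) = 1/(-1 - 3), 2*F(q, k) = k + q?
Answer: -1728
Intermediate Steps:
F(q, k) = k/2 + q/2 (F(q, k) = (k + q)/2 = k/2 + q/2)
g(n) = -¼ (g(n) = 1/(-4) = -¼)
C = -¼ ≈ -0.25000
j(b, d) = -12
j(7/7, C)³ = (-12)³ = -1728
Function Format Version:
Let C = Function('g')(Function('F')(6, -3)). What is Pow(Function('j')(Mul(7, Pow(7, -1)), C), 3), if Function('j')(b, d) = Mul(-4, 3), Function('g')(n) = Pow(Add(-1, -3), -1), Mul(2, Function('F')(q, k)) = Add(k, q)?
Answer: -1728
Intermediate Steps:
Function('F')(q, k) = Add(Mul(Rational(1, 2), k), Mul(Rational(1, 2), q)) (Function('F')(q, k) = Mul(Rational(1, 2), Add(k, q)) = Add(Mul(Rational(1, 2), k), Mul(Rational(1, 2), q)))
Function('g')(n) = Rational(-1, 4) (Function('g')(n) = Pow(-4, -1) = Rational(-1, 4))
C = Rational(-1, 4) ≈ -0.25000
Function('j')(b, d) = -12
Pow(Function('j')(Mul(7, Pow(7, -1)), C), 3) = Pow(-12, 3) = -1728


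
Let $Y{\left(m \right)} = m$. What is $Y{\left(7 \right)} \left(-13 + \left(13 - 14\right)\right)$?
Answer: $-98$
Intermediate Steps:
$Y{\left(7 \right)} \left(-13 + \left(13 - 14\right)\right) = 7 \left(-13 + \left(13 - 14\right)\right) = 7 \left(-13 - 1\right) = 7 \left(-14\right) = -98$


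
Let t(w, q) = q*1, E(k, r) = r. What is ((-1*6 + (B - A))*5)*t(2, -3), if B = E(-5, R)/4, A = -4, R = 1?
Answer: 105/4 ≈ 26.250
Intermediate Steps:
B = ¼ (B = 1/4 = 1*(¼) = ¼ ≈ 0.25000)
t(w, q) = q
((-1*6 + (B - A))*5)*t(2, -3) = ((-1*6 + (¼ - 1*(-4)))*5)*(-3) = ((-6 + (¼ + 4))*5)*(-3) = ((-6 + 17/4)*5)*(-3) = -7/4*5*(-3) = -35/4*(-3) = 105/4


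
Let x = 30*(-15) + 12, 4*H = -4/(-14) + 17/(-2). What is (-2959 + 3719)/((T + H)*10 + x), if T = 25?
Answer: -21280/5839 ≈ -3.6445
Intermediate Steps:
H = -115/56 (H = (-4/(-14) + 17/(-2))/4 = (-4*(-1/14) + 17*(-½))/4 = (2/7 - 17/2)/4 = (¼)*(-115/14) = -115/56 ≈ -2.0536)
x = -438 (x = -450 + 12 = -438)
(-2959 + 3719)/((T + H)*10 + x) = (-2959 + 3719)/((25 - 115/56)*10 - 438) = 760/((1285/56)*10 - 438) = 760/(6425/28 - 438) = 760/(-5839/28) = 760*(-28/5839) = -21280/5839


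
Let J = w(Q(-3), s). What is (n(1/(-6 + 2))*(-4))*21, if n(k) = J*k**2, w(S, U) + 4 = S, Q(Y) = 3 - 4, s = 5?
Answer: 105/4 ≈ 26.250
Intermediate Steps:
Q(Y) = -1
w(S, U) = -4 + S
J = -5 (J = -4 - 1 = -5)
n(k) = -5*k**2
(n(1/(-6 + 2))*(-4))*21 = (-5/(-6 + 2)**2*(-4))*21 = (-5*(1/(-4))**2*(-4))*21 = (-5*(-1/4)**2*(-4))*21 = (-5*1/16*(-4))*21 = -5/16*(-4)*21 = (5/4)*21 = 105/4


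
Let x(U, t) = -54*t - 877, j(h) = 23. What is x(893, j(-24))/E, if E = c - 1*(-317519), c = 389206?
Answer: -2119/706725 ≈ -0.0029983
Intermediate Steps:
x(U, t) = -877 - 54*t
E = 706725 (E = 389206 - 1*(-317519) = 389206 + 317519 = 706725)
x(893, j(-24))/E = (-877 - 54*23)/706725 = (-877 - 1242)*(1/706725) = -2119*1/706725 = -2119/706725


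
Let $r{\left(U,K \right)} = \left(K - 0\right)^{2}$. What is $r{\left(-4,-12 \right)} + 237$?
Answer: $381$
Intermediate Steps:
$r{\left(U,K \right)} = K^{2}$ ($r{\left(U,K \right)} = \left(K + 0\right)^{2} = K^{2}$)
$r{\left(-4,-12 \right)} + 237 = \left(-12\right)^{2} + 237 = 144 + 237 = 381$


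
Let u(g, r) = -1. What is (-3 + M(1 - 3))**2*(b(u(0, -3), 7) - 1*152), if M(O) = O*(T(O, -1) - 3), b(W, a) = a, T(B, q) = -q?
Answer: -145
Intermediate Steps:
M(O) = -2*O (M(O) = O*(-1*(-1) - 3) = O*(1 - 3) = O*(-2) = -2*O)
(-3 + M(1 - 3))**2*(b(u(0, -3), 7) - 1*152) = (-3 - 2*(1 - 3))**2*(7 - 1*152) = (-3 - 2*(-2))**2*(7 - 152) = (-3 + 4)**2*(-145) = 1**2*(-145) = 1*(-145) = -145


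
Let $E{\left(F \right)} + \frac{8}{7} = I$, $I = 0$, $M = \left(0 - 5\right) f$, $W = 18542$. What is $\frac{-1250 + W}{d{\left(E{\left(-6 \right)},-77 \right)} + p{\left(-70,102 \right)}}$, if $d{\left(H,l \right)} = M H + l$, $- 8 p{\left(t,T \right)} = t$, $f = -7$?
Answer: $- \frac{69168}{433} \approx -159.74$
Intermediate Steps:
$p{\left(t,T \right)} = - \frac{t}{8}$
$M = 35$ ($M = \left(0 - 5\right) \left(-7\right) = \left(-5\right) \left(-7\right) = 35$)
$E{\left(F \right)} = - \frac{8}{7}$ ($E{\left(F \right)} = - \frac{8}{7} + 0 = - \frac{8}{7}$)
$d{\left(H,l \right)} = l + 35 H$ ($d{\left(H,l \right)} = 35 H + l = l + 35 H$)
$\frac{-1250 + W}{d{\left(E{\left(-6 \right)},-77 \right)} + p{\left(-70,102 \right)}} = \frac{-1250 + 18542}{\left(-77 + 35 \left(- \frac{8}{7}\right)\right) - - \frac{35}{4}} = \frac{17292}{\left(-77 - 40\right) + \frac{35}{4}} = \frac{17292}{-117 + \frac{35}{4}} = \frac{17292}{- \frac{433}{4}} = 17292 \left(- \frac{4}{433}\right) = - \frac{69168}{433}$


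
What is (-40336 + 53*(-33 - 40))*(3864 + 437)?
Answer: -190125705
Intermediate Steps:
(-40336 + 53*(-33 - 40))*(3864 + 437) = (-40336 + 53*(-73))*4301 = (-40336 - 3869)*4301 = -44205*4301 = -190125705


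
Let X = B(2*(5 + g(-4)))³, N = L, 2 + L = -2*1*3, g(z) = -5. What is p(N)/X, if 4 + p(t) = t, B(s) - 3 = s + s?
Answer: -4/9 ≈ -0.44444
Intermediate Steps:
L = -8 (L = -2 - 2*1*3 = -2 - 2*3 = -2 - 6 = -8)
N = -8
B(s) = 3 + 2*s (B(s) = 3 + (s + s) = 3 + 2*s)
p(t) = -4 + t
X = 27 (X = (3 + 2*(2*(5 - 5)))³ = (3 + 2*(2*0))³ = (3 + 2*0)³ = (3 + 0)³ = 3³ = 27)
p(N)/X = (-4 - 8)/27 = -12*1/27 = -4/9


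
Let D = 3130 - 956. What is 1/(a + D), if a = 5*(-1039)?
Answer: -1/3021 ≈ -0.00033102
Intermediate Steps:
D = 2174
a = -5195
1/(a + D) = 1/(-5195 + 2174) = 1/(-3021) = -1/3021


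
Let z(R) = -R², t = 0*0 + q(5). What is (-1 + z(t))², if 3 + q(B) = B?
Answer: 25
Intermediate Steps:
q(B) = -3 + B
t = 2 (t = 0*0 + (-3 + 5) = 0 + 2 = 2)
(-1 + z(t))² = (-1 - 1*2²)² = (-1 - 1*4)² = (-1 - 4)² = (-5)² = 25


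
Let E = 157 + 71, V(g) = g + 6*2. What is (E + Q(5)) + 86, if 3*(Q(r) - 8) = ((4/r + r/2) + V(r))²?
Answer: 137809/300 ≈ 459.36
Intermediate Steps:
V(g) = 12 + g (V(g) = g + 12 = 12 + g)
Q(r) = 8 + (12 + 4/r + 3*r/2)²/3 (Q(r) = 8 + ((4/r + r/2) + (12 + r))²/3 = 8 + ((r/2 + 4/r) + (12 + r))²/3 = 8 + (12 + 4/r + 3*r/2)²/3)
E = 228
(E + Q(5)) + 86 = (228 + (8 + (1/12)*(8 + 3*5² + 24*5)²/5²)) + 86 = (228 + (8 + (1/12)*(1/25)*(8 + 3*25 + 120)²)) + 86 = (228 + (8 + (1/12)*(1/25)*(8 + 75 + 120)²)) + 86 = (228 + (8 + (1/12)*(1/25)*203²)) + 86 = (228 + (8 + (1/12)*(1/25)*41209)) + 86 = (228 + (8 + 41209/300)) + 86 = (228 + 43609/300) + 86 = 112009/300 + 86 = 137809/300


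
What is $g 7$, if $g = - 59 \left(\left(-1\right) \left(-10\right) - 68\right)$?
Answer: $23954$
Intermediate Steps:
$g = 3422$ ($g = - 59 \left(10 - 68\right) = \left(-59\right) \left(-58\right) = 3422$)
$g 7 = 3422 \cdot 7 = 23954$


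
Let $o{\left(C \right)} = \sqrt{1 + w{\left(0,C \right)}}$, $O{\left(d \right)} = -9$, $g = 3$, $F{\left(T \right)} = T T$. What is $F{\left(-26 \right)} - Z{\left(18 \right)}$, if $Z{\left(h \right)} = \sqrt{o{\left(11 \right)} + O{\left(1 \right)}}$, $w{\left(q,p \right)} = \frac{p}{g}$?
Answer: $676 - \frac{\sqrt{-81 + 3 \sqrt{42}}}{3} \approx 676.0 - 2.6153 i$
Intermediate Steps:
$F{\left(T \right)} = T^{2}$
$w{\left(q,p \right)} = \frac{p}{3}$
$o{\left(C \right)} = \sqrt{1 + \frac{C}{3}}$
$Z{\left(h \right)} = \sqrt{-9 + \frac{\sqrt{42}}{3}}$ ($Z{\left(h \right)} = \sqrt{\frac{\sqrt{9 + 3 \cdot 11}}{3} - 9} = \sqrt{\frac{\sqrt{9 + 33}}{3} - 9} = \sqrt{\frac{\sqrt{42}}{3} - 9} = \sqrt{-9 + \frac{\sqrt{42}}{3}}$)
$F{\left(-26 \right)} - Z{\left(18 \right)} = \left(-26\right)^{2} - \frac{\sqrt{-81 + 3 \sqrt{42}}}{3} = 676 - \frac{\sqrt{-81 + 3 \sqrt{42}}}{3}$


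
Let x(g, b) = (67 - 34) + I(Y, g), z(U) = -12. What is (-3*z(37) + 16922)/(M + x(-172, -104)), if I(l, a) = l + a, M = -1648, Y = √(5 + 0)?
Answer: -15151973/1596682 - 8479*√5/1596682 ≈ -9.5015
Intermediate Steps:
Y = √5 ≈ 2.2361
I(l, a) = a + l
x(g, b) = 33 + g + √5 (x(g, b) = (67 - 34) + (g + √5) = 33 + (g + √5) = 33 + g + √5)
(-3*z(37) + 16922)/(M + x(-172, -104)) = (-3*(-12) + 16922)/(-1648 + (33 - 172 + √5)) = (36 + 16922)/(-1648 + (-139 + √5)) = 16958/(-1787 + √5)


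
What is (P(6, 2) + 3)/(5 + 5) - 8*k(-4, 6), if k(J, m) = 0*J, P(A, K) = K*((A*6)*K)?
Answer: 147/10 ≈ 14.700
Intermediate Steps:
P(A, K) = 6*A*K**2 (P(A, K) = K*((6*A)*K) = K*(6*A*K) = 6*A*K**2)
k(J, m) = 0
(P(6, 2) + 3)/(5 + 5) - 8*k(-4, 6) = (6*6*2**2 + 3)/(5 + 5) - 8*0 = (6*6*4 + 3)/10 + 0 = (144 + 3)*(1/10) + 0 = 147*(1/10) + 0 = 147/10 + 0 = 147/10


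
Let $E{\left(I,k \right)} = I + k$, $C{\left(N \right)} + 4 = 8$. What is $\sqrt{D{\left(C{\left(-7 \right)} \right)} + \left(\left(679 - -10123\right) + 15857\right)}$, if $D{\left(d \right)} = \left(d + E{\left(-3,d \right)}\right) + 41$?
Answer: $7 \sqrt{545} \approx 163.42$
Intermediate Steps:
$C{\left(N \right)} = 4$ ($C{\left(N \right)} = -4 + 8 = 4$)
$D{\left(d \right)} = 38 + 2 d$ ($D{\left(d \right)} = \left(d + \left(-3 + d\right)\right) + 41 = \left(-3 + 2 d\right) + 41 = 38 + 2 d$)
$\sqrt{D{\left(C{\left(-7 \right)} \right)} + \left(\left(679 - -10123\right) + 15857\right)} = \sqrt{\left(38 + 2 \cdot 4\right) + \left(\left(679 - -10123\right) + 15857\right)} = \sqrt{\left(38 + 8\right) + \left(\left(679 + 10123\right) + 15857\right)} = \sqrt{46 + \left(10802 + 15857\right)} = \sqrt{46 + 26659} = \sqrt{26705} = 7 \sqrt{545}$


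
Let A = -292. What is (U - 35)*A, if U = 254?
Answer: -63948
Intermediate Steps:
(U - 35)*A = (254 - 35)*(-292) = 219*(-292) = -63948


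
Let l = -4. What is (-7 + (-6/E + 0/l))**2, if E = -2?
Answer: 16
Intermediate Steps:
(-7 + (-6/E + 0/l))**2 = (-7 + (-6/(-2) + 0/(-4)))**2 = (-7 + (-6*(-1/2) + 0*(-1/4)))**2 = (-7 + (3 + 0))**2 = (-7 + 3)**2 = (-4)**2 = 16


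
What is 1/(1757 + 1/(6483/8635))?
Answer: 6483/11399266 ≈ 0.00056872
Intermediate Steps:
1/(1757 + 1/(6483/8635)) = 1/(1757 + 8635/6483) = 1/(11399266/6483) = 6483/11399266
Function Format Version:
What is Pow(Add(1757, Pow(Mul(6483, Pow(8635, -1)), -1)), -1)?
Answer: Rational(6483, 11399266) ≈ 0.00056872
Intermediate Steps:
Pow(Add(1757, Pow(Mul(6483, Pow(8635, -1)), -1)), -1) = Pow(Add(1757, Pow(Mul(6483, Rational(1, 8635)), -1)), -1) = Pow(Add(1757, Pow(Rational(6483, 8635), -1)), -1) = Pow(Add(1757, Rational(8635, 6483)), -1) = Pow(Rational(11399266, 6483), -1) = Rational(6483, 11399266)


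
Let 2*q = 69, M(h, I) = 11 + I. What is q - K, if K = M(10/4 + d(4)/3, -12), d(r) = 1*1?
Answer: 71/2 ≈ 35.500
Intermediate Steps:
d(r) = 1
K = -1 (K = 11 - 12 = -1)
q = 69/2 (q = (½)*69 = 69/2 ≈ 34.500)
q - K = 69/2 - 1*(-1) = 69/2 + 1 = 71/2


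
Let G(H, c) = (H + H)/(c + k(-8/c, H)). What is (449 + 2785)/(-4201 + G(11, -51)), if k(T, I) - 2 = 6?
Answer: -139062/180665 ≈ -0.76972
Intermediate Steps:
k(T, I) = 8 (k(T, I) = 2 + 6 = 8)
G(H, c) = 2*H/(8 + c) (G(H, c) = (H + H)/(c + 8) = (2*H)/(8 + c) = 2*H/(8 + c))
(449 + 2785)/(-4201 + G(11, -51)) = (449 + 2785)/(-4201 + 2*11/(8 - 51)) = 3234/(-4201 + 2*11/(-43)) = 3234/(-4201 + 2*11*(-1/43)) = 3234/(-4201 - 22/43) = 3234/(-180665/43) = 3234*(-43/180665) = -139062/180665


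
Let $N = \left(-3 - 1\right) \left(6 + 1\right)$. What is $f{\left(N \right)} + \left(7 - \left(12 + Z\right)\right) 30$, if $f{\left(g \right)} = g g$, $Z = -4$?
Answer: $754$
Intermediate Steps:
$N = -28$ ($N = \left(-4\right) 7 = -28$)
$f{\left(g \right)} = g^{2}$
$f{\left(N \right)} + \left(7 - \left(12 + Z\right)\right) 30 = \left(-28\right)^{2} + \left(7 - \left(12 - 4\right)\right) 30 = 784 + \left(7 - 8\right) 30 = 784 - 30 = 754$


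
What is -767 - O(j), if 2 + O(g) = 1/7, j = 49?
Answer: -5356/7 ≈ -765.14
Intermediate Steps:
O(g) = -13/7 (O(g) = -2 + 1/7 = -2 + ⅐ = -13/7)
-767 - O(j) = -767 - 1*(-13/7) = -767 + 13/7 = -5356/7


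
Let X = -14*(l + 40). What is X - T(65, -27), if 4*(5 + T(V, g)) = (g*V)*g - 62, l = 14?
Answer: -50327/4 ≈ -12582.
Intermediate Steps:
T(V, g) = -41/2 + V*g²/4 (T(V, g) = -5 + ((g*V)*g - 62)/4 = -5 + ((V*g)*g - 62)/4 = -5 + (V*g² - 62)/4 = -5 + (-62 + V*g²)/4 = -5 + (-31/2 + V*g²/4) = -41/2 + V*g²/4)
X = -756 (X = -14*(14 + 40) = -14*54 = -756)
X - T(65, -27) = -756 - (-41/2 + (¼)*65*(-27)²) = -756 - (-41/2 + (¼)*65*729) = -756 - (-41/2 + 47385/4) = -756 - 1*47303/4 = -756 - 47303/4 = -50327/4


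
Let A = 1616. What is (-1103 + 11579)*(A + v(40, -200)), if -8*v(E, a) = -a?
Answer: 16667316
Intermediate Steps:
v(E, a) = a/8 (v(E, a) = -(-1)*a/8 = a/8)
(-1103 + 11579)*(A + v(40, -200)) = (-1103 + 11579)*(1616 + (1/8)*(-200)) = 10476*(1616 - 25) = 10476*1591 = 16667316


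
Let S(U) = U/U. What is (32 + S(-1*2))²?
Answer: 1089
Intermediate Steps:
S(U) = 1
(32 + S(-1*2))² = (32 + 1)² = 33² = 1089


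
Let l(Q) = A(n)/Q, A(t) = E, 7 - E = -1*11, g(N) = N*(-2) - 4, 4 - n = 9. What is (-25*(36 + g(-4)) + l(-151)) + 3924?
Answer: 441506/151 ≈ 2923.9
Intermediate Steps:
n = -5 (n = 4 - 1*9 = 4 - 9 = -5)
g(N) = -4 - 2*N (g(N) = -2*N - 4 = -4 - 2*N)
E = 18 (E = 7 - (-1)*11 = 7 - 1*(-11) = 7 + 11 = 18)
A(t) = 18
l(Q) = 18/Q
(-25*(36 + g(-4)) + l(-151)) + 3924 = (-25*(36 + (-4 - 2*(-4))) + 18/(-151)) + 3924 = (-25*(36 + (-4 + 8)) + 18*(-1/151)) + 3924 = (-25*(36 + 4) - 18/151) + 3924 = (-25*40 - 18/151) + 3924 = (-1000 - 18/151) + 3924 = -151018/151 + 3924 = 441506/151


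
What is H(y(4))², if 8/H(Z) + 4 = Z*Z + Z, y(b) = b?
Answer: ¼ ≈ 0.25000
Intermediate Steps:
H(Z) = 8/(-4 + Z + Z²) (H(Z) = 8/(-4 + (Z*Z + Z)) = 8/(-4 + (Z² + Z)) = 8/(-4 + (Z + Z²)) = 8/(-4 + Z + Z²))
H(y(4))² = (8/(-4 + 4 + 4²))² = (8/(-4 + 4 + 16))² = (8/16)² = (8*(1/16))² = (½)² = ¼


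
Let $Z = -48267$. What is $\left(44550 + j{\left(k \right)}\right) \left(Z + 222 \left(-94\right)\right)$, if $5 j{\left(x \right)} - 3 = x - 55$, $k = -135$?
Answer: $-3077378601$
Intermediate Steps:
$j{\left(x \right)} = - \frac{52}{5} + \frac{x}{5}$ ($j{\left(x \right)} = \frac{3}{5} + \frac{x - 55}{5} = \frac{3}{5} + \frac{-55 + x}{5} = \frac{3}{5} + \left(-11 + \frac{x}{5}\right) = - \frac{52}{5} + \frac{x}{5}$)
$\left(44550 + j{\left(k \right)}\right) \left(Z + 222 \left(-94\right)\right) = \left(44550 + \left(- \frac{52}{5} + \frac{1}{5} \left(-135\right)\right)\right) \left(-48267 + 222 \left(-94\right)\right) = \left(44550 - \frac{187}{5}\right) \left(-48267 - 20868\right) = \left(44550 - \frac{187}{5}\right) \left(-69135\right) = \frac{222563}{5} \left(-69135\right) = -3077378601$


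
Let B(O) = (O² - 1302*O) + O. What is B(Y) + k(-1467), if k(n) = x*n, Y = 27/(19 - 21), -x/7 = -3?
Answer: -52245/4 ≈ -13061.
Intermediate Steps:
x = 21 (x = -7*(-3) = 21)
Y = -27/2 (Y = 27/(-2) = -½*27 = -27/2 ≈ -13.500)
k(n) = 21*n
B(O) = O² - 1301*O
B(Y) + k(-1467) = -27*(-1301 - 27/2)/2 + 21*(-1467) = -27/2*(-2629/2) - 30807 = 70983/4 - 30807 = -52245/4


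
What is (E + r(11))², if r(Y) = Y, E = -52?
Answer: 1681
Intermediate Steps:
(E + r(11))² = (-52 + 11)² = (-41)² = 1681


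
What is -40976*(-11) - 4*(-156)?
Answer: 451360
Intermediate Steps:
-40976*(-11) - 4*(-156) = -1576*(-286) + 624 = 450736 + 624 = 451360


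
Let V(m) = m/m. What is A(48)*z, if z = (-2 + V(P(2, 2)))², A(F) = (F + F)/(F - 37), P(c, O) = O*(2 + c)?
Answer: 96/11 ≈ 8.7273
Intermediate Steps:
V(m) = 1
A(F) = 2*F/(-37 + F) (A(F) = (2*F)/(-37 + F) = 2*F/(-37 + F))
z = 1 (z = (-2 + 1)² = (-1)² = 1)
A(48)*z = (2*48/(-37 + 48))*1 = (2*48/11)*1 = (2*48*(1/11))*1 = (96/11)*1 = 96/11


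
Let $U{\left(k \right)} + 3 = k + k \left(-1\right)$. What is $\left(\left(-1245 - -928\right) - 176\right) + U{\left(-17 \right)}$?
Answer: $-496$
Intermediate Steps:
$U{\left(k \right)} = -3$ ($U{\left(k \right)} = -3 + \left(k + k \left(-1\right)\right) = -3 + \left(k - k\right) = -3 + 0 = -3$)
$\left(\left(-1245 - -928\right) - 176\right) + U{\left(-17 \right)} = \left(\left(-1245 - -928\right) - 176\right) - 3 = \left(\left(-1245 + 928\right) - 176\right) - 3 = \left(-317 - 176\right) - 3 = -493 - 3 = -496$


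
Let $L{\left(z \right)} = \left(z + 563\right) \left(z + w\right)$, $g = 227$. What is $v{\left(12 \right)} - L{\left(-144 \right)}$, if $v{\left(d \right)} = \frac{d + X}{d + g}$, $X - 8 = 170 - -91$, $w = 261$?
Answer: $- \frac{11716216}{239} \approx -49022.0$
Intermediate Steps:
$X = 269$ ($X = 8 + \left(170 - -91\right) = 8 + \left(170 + 91\right) = 8 + 261 = 269$)
$L{\left(z \right)} = \left(261 + z\right) \left(563 + z\right)$ ($L{\left(z \right)} = \left(z + 563\right) \left(z + 261\right) = \left(563 + z\right) \left(261 + z\right) = \left(261 + z\right) \left(563 + z\right)$)
$v{\left(d \right)} = \frac{269 + d}{227 + d}$ ($v{\left(d \right)} = \frac{d + 269}{d + 227} = \frac{269 + d}{227 + d}$)
$v{\left(12 \right)} - L{\left(-144 \right)} = \frac{269 + 12}{227 + 12} - \left(146943 + \left(-144\right)^{2} + 824 \left(-144\right)\right) = \frac{1}{239} \cdot 281 - \left(146943 + 20736 - 118656\right) = \frac{1}{239} \cdot 281 - 49023 = \frac{281}{239} - 49023 = - \frac{11716216}{239}$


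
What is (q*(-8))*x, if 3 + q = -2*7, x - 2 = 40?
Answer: 5712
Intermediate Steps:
x = 42 (x = 2 + 40 = 42)
q = -17 (q = -3 - 2*7 = -3 - 14 = -17)
(q*(-8))*x = -17*(-8)*42 = 136*42 = 5712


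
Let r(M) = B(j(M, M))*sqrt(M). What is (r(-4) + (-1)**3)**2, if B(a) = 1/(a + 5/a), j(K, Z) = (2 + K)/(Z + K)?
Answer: 6497/6561 - 16*I/81 ≈ 0.99025 - 0.19753*I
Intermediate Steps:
j(K, Z) = (2 + K)/(K + Z)
r(M) = (2 + M)/(2*sqrt(M)*(5 + (2 + M)**2/(4*M**2))) (r(M) = (((2 + M)/(M + M))/(5 + ((2 + M)/(M + M))**2))*sqrt(M) = (((2 + M)/((2*M)))/(5 + ((2 + M)/((2*M)))**2))*sqrt(M) = (((1/(2*M))*(2 + M))/(5 + ((1/(2*M))*(2 + M))**2))*sqrt(M) = (((2 + M)/(2*M))/(5 + ((2 + M)/(2*M))**2))*sqrt(M) = (((2 + M)/(2*M))/(5 + (2 + M)**2/(4*M**2)))*sqrt(M) = ((2 + M)/(2*M*(5 + (2 + M)**2/(4*M**2))))*sqrt(M) = (2 + M)/(2*sqrt(M)*(5 + (2 + M)**2/(4*M**2))))
(r(-4) + (-1)**3)**2 = (2*(-4)**(3/2)*(2 - 4)/((2 - 4)**2 + 20*(-4)**2) + (-1)**3)**2 = (2*(-8*I)*(-2)/((-2)**2 + 20*16) - 1)**2 = (2*(-8*I)*(-2)/(4 + 320) - 1)**2 = (2*(-8*I)*(-2)/324 - 1)**2 = (2*(-8*I)*(1/324)*(-2) - 1)**2 = (8*I/81 - 1)**2 = (-1 + 8*I/81)**2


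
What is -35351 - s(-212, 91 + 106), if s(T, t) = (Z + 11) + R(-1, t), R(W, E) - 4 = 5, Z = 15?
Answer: -35386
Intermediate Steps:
R(W, E) = 9 (R(W, E) = 4 + 5 = 9)
s(T, t) = 35 (s(T, t) = (15 + 11) + 9 = 26 + 9 = 35)
-35351 - s(-212, 91 + 106) = -35351 - 1*35 = -35351 - 35 = -35386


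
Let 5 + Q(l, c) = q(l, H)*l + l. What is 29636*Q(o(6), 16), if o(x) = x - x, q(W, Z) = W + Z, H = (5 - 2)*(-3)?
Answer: -148180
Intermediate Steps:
H = -9 (H = 3*(-3) = -9)
o(x) = 0
Q(l, c) = -5 + l + l*(-9 + l) (Q(l, c) = -5 + ((l - 9)*l + l) = -5 + ((-9 + l)*l + l) = -5 + (l*(-9 + l) + l) = -5 + (l + l*(-9 + l)) = -5 + l + l*(-9 + l))
29636*Q(o(6), 16) = 29636*(-5 + 0 + 0*(-9 + 0)) = 29636*(-5 + 0 + 0*(-9)) = 29636*(-5 + 0 + 0) = 29636*(-5) = -148180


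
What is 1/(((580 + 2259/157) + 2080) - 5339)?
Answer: -157/418344 ≈ -0.00037529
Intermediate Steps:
1/(((580 + 2259/157) + 2080) - 5339) = 1/((93319/157 + 2080) - 5339) = 1/(419879/157 - 5339) = 1/(-418344/157) = -157/418344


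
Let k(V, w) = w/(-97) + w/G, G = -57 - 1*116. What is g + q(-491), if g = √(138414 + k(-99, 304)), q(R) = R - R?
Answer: √38976276445374/16781 ≈ 372.03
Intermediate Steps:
G = -173 (G = -57 - 116 = -173)
q(R) = 0
k(V, w) = -270*w/16781 (k(V, w) = w/(-97) + w/(-173) = w*(-1/97) + w*(-1/173) = -w/97 - w/173 = -270*w/16781)
g = √38976276445374/16781 (g = √(138414 - 270/16781*304) = √(138414 - 82080/16781) = √(2322643254/16781) = √38976276445374/16781 ≈ 372.03)
g + q(-491) = √38976276445374/16781 + 0 = √38976276445374/16781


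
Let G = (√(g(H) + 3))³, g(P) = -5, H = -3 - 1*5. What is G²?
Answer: -8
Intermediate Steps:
H = -8 (H = -3 - 5 = -8)
G = -2*I*√2 (G = (√(-5 + 3))³ = (√(-2))³ = (I*√2)³ = -2*I*√2 ≈ -2.8284*I)
G² = (-2*I*√2)² = -8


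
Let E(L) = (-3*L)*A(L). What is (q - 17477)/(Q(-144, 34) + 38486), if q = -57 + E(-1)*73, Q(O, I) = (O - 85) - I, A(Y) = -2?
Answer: -17972/38223 ≈ -0.47019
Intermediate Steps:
Q(O, I) = -85 + O - I (Q(O, I) = (-85 + O) - I = -85 + O - I)
E(L) = 6*L (E(L) = -3*L*(-2) = 6*L)
q = -495 (q = -57 + (6*(-1))*73 = -57 - 6*73 = -57 - 438 = -495)
(q - 17477)/(Q(-144, 34) + 38486) = (-495 - 17477)/((-85 - 144 - 1*34) + 38486) = -17972/((-85 - 144 - 34) + 38486) = -17972/(-263 + 38486) = -17972/38223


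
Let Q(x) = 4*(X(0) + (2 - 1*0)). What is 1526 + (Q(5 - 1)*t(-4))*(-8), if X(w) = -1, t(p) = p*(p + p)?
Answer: 502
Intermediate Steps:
t(p) = 2*p**2 (t(p) = p*(2*p) = 2*p**2)
Q(x) = 4 (Q(x) = 4*(-1 + (2 - 1*0)) = 4*(-1 + (2 + 0)) = 4*(-1 + 2) = 4*1 = 4)
1526 + (Q(5 - 1)*t(-4))*(-8) = 1526 + (4*(2*(-4)**2))*(-8) = 1526 + (4*(2*16))*(-8) = 1526 + (4*32)*(-8) = 1526 + 128*(-8) = 1526 - 1024 = 502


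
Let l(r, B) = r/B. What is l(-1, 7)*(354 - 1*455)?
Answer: 101/7 ≈ 14.429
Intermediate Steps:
l(-1, 7)*(354 - 1*455) = (-1/7)*(354 - 1*455) = (-1*⅐)*(354 - 455) = -⅐*(-101) = 101/7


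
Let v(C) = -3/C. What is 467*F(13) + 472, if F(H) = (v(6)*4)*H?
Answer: -11670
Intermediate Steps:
F(H) = -2*H (F(H) = (-3/6*4)*H = (-3*⅙*4)*H = (-½*4)*H = -2*H)
467*F(13) + 472 = 467*(-2*13) + 472 = 467*(-26) + 472 = -12142 + 472 = -11670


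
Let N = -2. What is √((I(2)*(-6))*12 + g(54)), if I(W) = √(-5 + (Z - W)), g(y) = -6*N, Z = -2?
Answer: 2*√(3 - 54*I) ≈ 10.685 - 10.108*I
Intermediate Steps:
g(y) = 12 (g(y) = -6*(-2) = 12)
I(W) = √(-7 - W) (I(W) = √(-5 + (-2 - W)) = √(-7 - W))
√((I(2)*(-6))*12 + g(54)) = √((√(-7 - 1*2)*(-6))*12 + 12) = √((√(-7 - 2)*(-6))*12 + 12) = √((√(-9)*(-6))*12 + 12) = √(((3*I)*(-6))*12 + 12) = √(-18*I*12 + 12) = √(-216*I + 12) = √(12 - 216*I)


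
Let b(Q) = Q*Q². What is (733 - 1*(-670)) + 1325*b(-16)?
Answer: -5425797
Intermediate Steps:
b(Q) = Q³
(733 - 1*(-670)) + 1325*b(-16) = (733 - 1*(-670)) + 1325*(-16)³ = (733 + 670) + 1325*(-4096) = 1403 - 5427200 = -5425797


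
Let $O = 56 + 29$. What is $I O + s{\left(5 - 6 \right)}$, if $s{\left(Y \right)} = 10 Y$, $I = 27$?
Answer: $2285$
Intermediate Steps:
$O = 85$
$I O + s{\left(5 - 6 \right)} = 27 \cdot 85 + 10 \left(5 - 6\right) = 2295 + 10 \left(-1\right) = 2295 - 10 = 2285$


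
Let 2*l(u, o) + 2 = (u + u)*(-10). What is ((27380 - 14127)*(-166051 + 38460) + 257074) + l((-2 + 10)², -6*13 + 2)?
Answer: -1690707090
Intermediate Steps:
l(u, o) = -1 - 10*u (l(u, o) = -1 + ((u + u)*(-10))/2 = -1 + ((2*u)*(-10))/2 = -1 + (-20*u)/2 = -1 - 10*u)
((27380 - 14127)*(-166051 + 38460) + 257074) + l((-2 + 10)², -6*13 + 2) = ((27380 - 14127)*(-166051 + 38460) + 257074) + (-1 - 10*(-2 + 10)²) = (13253*(-127591) + 257074) + (-1 - 10*8²) = (-1690963523 + 257074) + (-1 - 10*64) = -1690706449 + (-1 - 640) = -1690706449 - 641 = -1690707090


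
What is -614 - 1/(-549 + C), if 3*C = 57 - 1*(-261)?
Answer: -272001/443 ≈ -614.00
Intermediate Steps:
C = 106 (C = (57 - 1*(-261))/3 = (57 + 261)/3 = (⅓)*318 = 106)
-614 - 1/(-549 + C) = -614 - 1/(-549 + 106) = -614 - 1/(-443) = -614 - 1*(-1/443) = -614 + 1/443 = -272001/443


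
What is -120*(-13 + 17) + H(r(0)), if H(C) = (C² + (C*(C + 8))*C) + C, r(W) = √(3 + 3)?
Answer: -426 + 7*√6 ≈ -408.85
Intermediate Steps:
r(W) = √6
H(C) = C + C² + C²*(8 + C) (H(C) = (C² + (C*(8 + C))*C) + C = (C² + C²*(8 + C)) + C = C + C² + C²*(8 + C))
-120*(-13 + 17) + H(r(0)) = -120*(-13 + 17) + √6*(1 + (√6)² + 9*√6) = -120*4 + √6*(1 + 6 + 9*√6) = -480 + √6*(7 + 9*√6)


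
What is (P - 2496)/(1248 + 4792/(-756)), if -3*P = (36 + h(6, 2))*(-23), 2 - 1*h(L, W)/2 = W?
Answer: -209790/117337 ≈ -1.7879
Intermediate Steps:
h(L, W) = 4 - 2*W
P = 276 (P = -(36 + (4 - 2*2))*(-23)/3 = -(36 + (4 - 4))*(-23)/3 = -(36 + 0)*(-23)/3 = -12*(-23) = -⅓*(-828) = 276)
(P - 2496)/(1248 + 4792/(-756)) = (276 - 2496)/(1248 + 4792/(-756)) = -2220/(1248 + 4792*(-1/756)) = -2220/(1248 - 1198/189) = -2220/234674/189 = -2220*189/234674 = -209790/117337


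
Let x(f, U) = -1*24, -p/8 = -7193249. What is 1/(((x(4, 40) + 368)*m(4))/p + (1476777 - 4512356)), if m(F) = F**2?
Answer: -7193249/21835675605483 ≈ -3.2943e-7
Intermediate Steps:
p = 57545992 (p = -8*(-7193249) = 57545992)
x(f, U) = -24
1/(((x(4, 40) + 368)*m(4))/p + (1476777 - 4512356)) = 1/(((-24 + 368)*4**2)/57545992 + (1476777 - 4512356)) = 1/((344*16)*(1/57545992) - 3035579) = 1/(5504*(1/57545992) - 3035579) = 1/(688/7193249 - 3035579) = 1/(-21835675605483/7193249) = -7193249/21835675605483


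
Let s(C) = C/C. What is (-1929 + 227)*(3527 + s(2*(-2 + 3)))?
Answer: -6004656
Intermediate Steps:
s(C) = 1
(-1929 + 227)*(3527 + s(2*(-2 + 3))) = (-1929 + 227)*(3527 + 1) = -1702*3528 = -6004656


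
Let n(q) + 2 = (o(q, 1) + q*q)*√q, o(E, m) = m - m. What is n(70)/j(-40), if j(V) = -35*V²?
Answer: 1/28000 - 7*√70/80 ≈ -0.73204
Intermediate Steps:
o(E, m) = 0
n(q) = -2 + q^(5/2) (n(q) = -2 + (0 + q*q)*√q = -2 + (0 + q²)*√q = -2 + q²*√q = -2 + q^(5/2))
n(70)/j(-40) = (-2 + 70^(5/2))/((-35*(-40)²)) = (-2 + 4900*√70)/((-35*1600)) = (-2 + 4900*√70)/(-56000) = (-2 + 4900*√70)*(-1/56000) = 1/28000 - 7*√70/80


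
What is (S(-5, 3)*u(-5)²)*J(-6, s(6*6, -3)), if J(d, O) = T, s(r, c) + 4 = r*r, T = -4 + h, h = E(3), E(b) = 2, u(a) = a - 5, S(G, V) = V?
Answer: -600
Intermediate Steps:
u(a) = -5 + a
h = 2
T = -2 (T = -4 + 2 = -2)
s(r, c) = -4 + r² (s(r, c) = -4 + r*r = -4 + r²)
J(d, O) = -2
(S(-5, 3)*u(-5)²)*J(-6, s(6*6, -3)) = (3*(-5 - 5)²)*(-2) = (3*(-10)²)*(-2) = (3*100)*(-2) = 300*(-2) = -600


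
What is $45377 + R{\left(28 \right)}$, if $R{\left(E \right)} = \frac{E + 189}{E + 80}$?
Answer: $\frac{4900933}{108} \approx 45379.0$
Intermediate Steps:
$R{\left(E \right)} = \frac{189 + E}{80 + E}$
$45377 + R{\left(28 \right)} = 45377 + \frac{189 + 28}{80 + 28} = 45377 + \frac{1}{108} \cdot 217 = 45377 + \frac{217}{108} = \frac{4900933}{108}$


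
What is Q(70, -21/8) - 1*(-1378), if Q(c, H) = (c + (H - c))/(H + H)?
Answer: 2757/2 ≈ 1378.5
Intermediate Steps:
Q(c, H) = ½ (Q(c, H) = H/((2*H)) = H*(1/(2*H)) = ½)
Q(70, -21/8) - 1*(-1378) = ½ - 1*(-1378) = ½ + 1378 = 2757/2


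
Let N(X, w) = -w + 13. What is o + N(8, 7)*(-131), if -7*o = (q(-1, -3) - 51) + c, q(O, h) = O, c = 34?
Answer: -5484/7 ≈ -783.43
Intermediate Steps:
N(X, w) = 13 - w
o = 18/7 (o = -((-1 - 51) + 34)/7 = -(-52 + 34)/7 = -1/7*(-18) = 18/7 ≈ 2.5714)
o + N(8, 7)*(-131) = 18/7 + (13 - 1*7)*(-131) = 18/7 + (13 - 7)*(-131) = 18/7 + 6*(-131) = 18/7 - 786 = -5484/7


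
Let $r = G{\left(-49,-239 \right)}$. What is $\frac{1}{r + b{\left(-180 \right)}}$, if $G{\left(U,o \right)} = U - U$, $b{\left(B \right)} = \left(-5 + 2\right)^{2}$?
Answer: $\frac{1}{9} \approx 0.11111$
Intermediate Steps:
$b{\left(B \right)} = 9$ ($b{\left(B \right)} = \left(-3\right)^{2} = 9$)
$G{\left(U,o \right)} = 0$
$r = 0$
$\frac{1}{r + b{\left(-180 \right)}} = \frac{1}{0 + 9} = \frac{1}{9}$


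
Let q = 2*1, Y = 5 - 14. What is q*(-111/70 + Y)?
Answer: -741/35 ≈ -21.171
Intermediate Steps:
Y = -9
q = 2
q*(-111/70 + Y) = 2*(-111/70 - 9) = 2*(-741/70) = -741/35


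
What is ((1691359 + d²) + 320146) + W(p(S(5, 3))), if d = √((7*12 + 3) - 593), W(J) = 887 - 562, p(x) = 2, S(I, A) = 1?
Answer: 2011324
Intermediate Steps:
W(J) = 325
d = I*√506 (d = √((84 + 3) - 593) = √(87 - 593) = √(-506) = I*√506 ≈ 22.494*I)
((1691359 + d²) + 320146) + W(p(S(5, 3))) = ((1691359 + (I*√506)²) + 320146) + 325 = ((1691359 - 506) + 320146) + 325 = (1690853 + 320146) + 325 = 2010999 + 325 = 2011324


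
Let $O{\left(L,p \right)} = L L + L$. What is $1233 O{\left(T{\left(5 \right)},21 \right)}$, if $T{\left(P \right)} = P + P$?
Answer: $135630$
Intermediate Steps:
$T{\left(P \right)} = 2 P$
$O{\left(L,p \right)} = L + L^{2}$ ($O{\left(L,p \right)} = L^{2} + L = L + L^{2}$)
$1233 O{\left(T{\left(5 \right)},21 \right)} = 1233 \cdot 2 \cdot 5 \left(1 + 2 \cdot 5\right) = 1233 \cdot 10 \left(1 + 10\right) = 1233 \cdot 10 \cdot 11 = 1233 \cdot 110 = 135630$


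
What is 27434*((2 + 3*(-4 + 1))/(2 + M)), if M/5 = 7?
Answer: -192038/37 ≈ -5190.2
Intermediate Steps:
M = 35 (M = 5*7 = 35)
27434*((2 + 3*(-4 + 1))/(2 + M)) = 27434*((2 + 3*(-4 + 1))/(2 + 35)) = 27434*((2 + 3*(-3))/37) = 27434*((2 - 9)*(1/37)) = 27434*(-7*1/37) = 27434*(-7/37) = -192038/37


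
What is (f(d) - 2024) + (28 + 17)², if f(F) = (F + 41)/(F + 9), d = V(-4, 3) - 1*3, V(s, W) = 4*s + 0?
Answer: -6/5 ≈ -1.2000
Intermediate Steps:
V(s, W) = 4*s
d = -19 (d = 4*(-4) - 1*3 = -16 - 3 = -19)
f(F) = (41 + F)/(9 + F)
(f(d) - 2024) + (28 + 17)² = ((41 - 19)/(9 - 19) - 2024) + (28 + 17)² = (22/(-10) - 2024) + 45² = (-⅒*22 - 2024) + 2025 = (-11/5 - 2024) + 2025 = -10131/5 + 2025 = -6/5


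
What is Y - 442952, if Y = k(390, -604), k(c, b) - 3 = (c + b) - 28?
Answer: -443191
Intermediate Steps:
k(c, b) = -25 + b + c (k(c, b) = 3 + ((c + b) - 28) = 3 + ((b + c) - 28) = 3 + (-28 + b + c) = -25 + b + c)
Y = -239 (Y = -25 - 604 + 390 = -239)
Y - 442952 = -239 - 442952 = -443191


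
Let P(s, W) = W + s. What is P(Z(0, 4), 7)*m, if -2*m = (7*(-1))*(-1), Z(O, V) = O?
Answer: -49/2 ≈ -24.500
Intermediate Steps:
m = -7/2 (m = -7*(-1)*(-1)/2 = -(-7)*(-1)/2 = -1/2*7 = -7/2 ≈ -3.5000)
P(Z(0, 4), 7)*m = (7 + 0)*(-7/2) = 7*(-7/2) = -49/2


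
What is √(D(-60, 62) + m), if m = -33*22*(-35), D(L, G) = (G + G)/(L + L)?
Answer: √22868070/30 ≈ 159.40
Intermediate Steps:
D(L, G) = G/L (D(L, G) = (2*G)/((2*L)) = (2*G)*(1/(2*L)) = G/L)
m = 25410 (m = -726*(-35) = 25410)
√(D(-60, 62) + m) = √(62/(-60) + 25410) = √(62*(-1/60) + 25410) = √(-31/30 + 25410) = √(762269/30) = √22868070/30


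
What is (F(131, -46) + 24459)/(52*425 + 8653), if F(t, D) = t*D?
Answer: 18433/30753 ≈ 0.59939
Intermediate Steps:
F(t, D) = D*t
(F(131, -46) + 24459)/(52*425 + 8653) = (-46*131 + 24459)/(52*425 + 8653) = (-6026 + 24459)/(22100 + 8653) = 18433/30753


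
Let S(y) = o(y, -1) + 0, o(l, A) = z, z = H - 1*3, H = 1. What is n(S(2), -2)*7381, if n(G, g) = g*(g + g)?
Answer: 59048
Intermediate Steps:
z = -2 (z = 1 - 1*3 = 1 - 3 = -2)
o(l, A) = -2
S(y) = -2 (S(y) = -2 + 0 = -2)
n(G, g) = 2*g**2 (n(G, g) = g*(2*g) = 2*g**2)
n(S(2), -2)*7381 = (2*(-2)**2)*7381 = (2*4)*7381 = 8*7381 = 59048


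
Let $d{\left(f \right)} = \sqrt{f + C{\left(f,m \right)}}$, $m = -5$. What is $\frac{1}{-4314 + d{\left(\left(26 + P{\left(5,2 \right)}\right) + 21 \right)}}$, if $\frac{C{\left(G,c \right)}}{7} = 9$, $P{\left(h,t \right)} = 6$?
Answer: $- \frac{2157}{9305240} - \frac{\sqrt{29}}{9305240} \approx -0.00023238$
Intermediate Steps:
$C{\left(G,c \right)} = 63$ ($C{\left(G,c \right)} = 7 \cdot 9 = 63$)
$d{\left(f \right)} = \sqrt{63 + f}$ ($d{\left(f \right)} = \sqrt{f + 63} = \sqrt{63 + f}$)
$\frac{1}{-4314 + d{\left(\left(26 + P{\left(5,2 \right)}\right) + 21 \right)}} = \frac{1}{-4314 + \sqrt{63 + \left(\left(26 + 6\right) + 21\right)}} = \frac{1}{-4314 + \sqrt{63 + \left(32 + 21\right)}} = \frac{1}{-4314 + \sqrt{63 + 53}} = \frac{1}{-4314 + \sqrt{116}} = \frac{1}{-4314 + 2 \sqrt{29}}$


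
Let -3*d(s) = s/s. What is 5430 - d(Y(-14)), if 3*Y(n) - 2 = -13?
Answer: 16291/3 ≈ 5430.3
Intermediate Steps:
Y(n) = -11/3 (Y(n) = ⅔ + (⅓)*(-13) = ⅔ - 13/3 = -11/3)
d(s) = -⅓ (d(s) = -s/(3*s) = -⅓*1 = -⅓)
5430 - d(Y(-14)) = 5430 - 1*(-⅓) = 5430 + ⅓ = 16291/3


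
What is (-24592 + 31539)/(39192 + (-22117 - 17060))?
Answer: 6947/15 ≈ 463.13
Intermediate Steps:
(-24592 + 31539)/(39192 + (-22117 - 17060)) = 6947/(39192 - 39177) = 6947/15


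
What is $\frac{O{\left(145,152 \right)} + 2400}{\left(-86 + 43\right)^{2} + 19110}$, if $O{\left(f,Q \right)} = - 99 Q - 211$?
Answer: $- \frac{12859}{20959} \approx -0.61353$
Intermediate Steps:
$O{\left(f,Q \right)} = -211 - 99 Q$
$\frac{O{\left(145,152 \right)} + 2400}{\left(-86 + 43\right)^{2} + 19110} = \frac{\left(-211 - 15048\right) + 2400}{\left(-86 + 43\right)^{2} + 19110} = \frac{\left(-211 - 15048\right) + 2400}{\left(-43\right)^{2} + 19110} = \frac{-15259 + 2400}{1849 + 19110} = - \frac{12859}{20959}$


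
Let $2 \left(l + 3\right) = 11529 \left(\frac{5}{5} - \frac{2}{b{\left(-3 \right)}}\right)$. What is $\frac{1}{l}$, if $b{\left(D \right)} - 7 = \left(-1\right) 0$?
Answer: $\frac{2}{8229} \approx 0.00024304$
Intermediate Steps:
$b{\left(D \right)} = 7$ ($b{\left(D \right)} = 7 - 0 = 7 + 0 = 7$)
$l = \frac{8229}{2}$ ($l = -3 + \frac{11529 \left(\frac{5}{5} - \frac{2}{7}\right)}{2} = -3 + \frac{11529 \left(5 \cdot \frac{1}{5} - \frac{2}{7}\right)}{2} = -3 + \frac{11529 \left(1 - \frac{2}{7}\right)}{2} = -3 + \frac{11529 \cdot \frac{5}{7}}{2} = -3 + \frac{1}{2} \cdot 8235 = -3 + \frac{8235}{2} = \frac{8229}{2} \approx 4114.5$)
$\frac{1}{l} = \frac{1}{\frac{8229}{2}} = \frac{2}{8229}$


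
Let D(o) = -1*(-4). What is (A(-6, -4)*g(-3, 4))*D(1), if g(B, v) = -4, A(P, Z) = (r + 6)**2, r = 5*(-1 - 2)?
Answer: -1296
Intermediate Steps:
r = -15 (r = 5*(-3) = -15)
A(P, Z) = 81 (A(P, Z) = (-15 + 6)**2 = (-9)**2 = 81)
D(o) = 4
(A(-6, -4)*g(-3, 4))*D(1) = (81*(-4))*4 = -324*4 = -1296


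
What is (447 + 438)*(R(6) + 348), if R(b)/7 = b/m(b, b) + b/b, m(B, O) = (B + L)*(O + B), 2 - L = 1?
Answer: 629235/2 ≈ 3.1462e+5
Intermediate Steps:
L = 1 (L = 2 - 1*1 = 2 - 1 = 1)
m(B, O) = (1 + B)*(B + O) (m(B, O) = (B + 1)*(O + B) = (1 + B)*(B + O))
R(b) = 7 + 7*b/(2*b + 2*b**2) (R(b) = 7*(b/(b + b + b**2 + b*b) + b/b) = 7*(b/(b + b + b**2 + b**2) + 1) = 7*(b/(2*b + 2*b**2) + 1) = 7*(1 + b/(2*b + 2*b**2)) = 7 + 7*b/(2*b + 2*b**2))
(447 + 438)*(R(6) + 348) = (447 + 438)*(7*(3 + 2*6)/(2*(1 + 6)) + 348) = 885*((7/2)*(3 + 12)/7 + 348) = 885*((7/2)*(1/7)*15 + 348) = 885*(15/2 + 348) = 885*(711/2) = 629235/2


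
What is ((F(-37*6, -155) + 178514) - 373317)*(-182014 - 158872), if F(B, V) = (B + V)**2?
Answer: 17955829164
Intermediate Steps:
((F(-37*6, -155) + 178514) - 373317)*(-182014 - 158872) = (((-37*6 - 155)**2 + 178514) - 373317)*(-182014 - 158872) = (((-222 - 155)**2 + 178514) - 373317)*(-340886) = (((-377)**2 + 178514) - 373317)*(-340886) = ((142129 + 178514) - 373317)*(-340886) = (320643 - 373317)*(-340886) = -52674*(-340886) = 17955829164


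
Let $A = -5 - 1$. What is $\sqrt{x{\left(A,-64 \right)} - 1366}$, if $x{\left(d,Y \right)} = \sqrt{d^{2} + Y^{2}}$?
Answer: $\sqrt{-1366 + 2 \sqrt{1033}} \approx 36.079 i$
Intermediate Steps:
$A = -6$
$x{\left(d,Y \right)} = \sqrt{Y^{2} + d^{2}}$
$\sqrt{x{\left(A,-64 \right)} - 1366} = \sqrt{\sqrt{\left(-64\right)^{2} + \left(-6\right)^{2}} - 1366} = \sqrt{\sqrt{4096 + 36} - 1366} = \sqrt{\sqrt{4132} - 1366} = \sqrt{2 \sqrt{1033} - 1366} = \sqrt{-1366 + 2 \sqrt{1033}}$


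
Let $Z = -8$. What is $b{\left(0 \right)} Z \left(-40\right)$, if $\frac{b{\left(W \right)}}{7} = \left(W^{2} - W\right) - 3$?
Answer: $-6720$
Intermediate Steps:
$b{\left(W \right)} = -21 - 7 W + 7 W^{2}$ ($b{\left(W \right)} = 7 \left(\left(W^{2} - W\right) - 3\right) = 7 \left(-3 + W^{2} - W\right) = -21 - 7 W + 7 W^{2}$)
$b{\left(0 \right)} Z \left(-40\right) = \left(-21 - 0 + 7 \cdot 0^{2}\right) \left(-8\right) \left(-40\right) = \left(-21 + 0 + 7 \cdot 0\right) \left(-8\right) \left(-40\right) = \left(-21 + 0 + 0\right) \left(-8\right) \left(-40\right) = \left(-21\right) \left(-8\right) \left(-40\right) = 168 \left(-40\right) = -6720$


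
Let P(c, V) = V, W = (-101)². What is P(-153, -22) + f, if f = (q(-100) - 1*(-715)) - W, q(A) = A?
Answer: -9608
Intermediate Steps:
W = 10201
f = -9586 (f = (-100 - 1*(-715)) - 1*10201 = (-100 + 715) - 10201 = 615 - 10201 = -9586)
P(-153, -22) + f = -22 - 9586 = -9608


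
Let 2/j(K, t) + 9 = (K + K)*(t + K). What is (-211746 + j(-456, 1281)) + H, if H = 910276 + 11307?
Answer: 534087747331/752409 ≈ 7.0984e+5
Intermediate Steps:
j(K, t) = 2/(-9 + 2*K*(K + t)) (j(K, t) = 2/(-9 + (K + K)*(t + K)) = 2/(-9 + (2*K)*(K + t)) = 2/(-9 + 2*K*(K + t)))
H = 921583
(-211746 + j(-456, 1281)) + H = (-211746 + 2/(-9 + 2*(-456)**2 + 2*(-456)*1281)) + 921583 = (-211746 + 2/(-9 + 2*207936 - 1168272)) + 921583 = (-211746 + 2/(-9 + 415872 - 1168272)) + 921583 = (-211746 + 2/(-752409)) + 921583 = (-211746 + 2*(-1/752409)) + 921583 = (-211746 - 2/752409) + 921583 = -159319596116/752409 + 921583 = 534087747331/752409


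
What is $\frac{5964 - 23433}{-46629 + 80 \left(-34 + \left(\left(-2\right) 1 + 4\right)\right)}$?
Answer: $\frac{17469}{49189} \approx 0.35514$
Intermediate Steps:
$\frac{5964 - 23433}{-46629 + 80 \left(-34 + \left(\left(-2\right) 1 + 4\right)\right)} = - \frac{17469}{-46629 + 80 \left(-34 + \left(-2 + 4\right)\right)} = - \frac{17469}{-46629 + 80 \left(-34 + 2\right)} = - \frac{17469}{-46629 + 80 \left(-32\right)} = - \frac{17469}{-46629 - 2560} = - \frac{17469}{-49189} = \left(-17469\right) \left(- \frac{1}{49189}\right) = \frac{17469}{49189}$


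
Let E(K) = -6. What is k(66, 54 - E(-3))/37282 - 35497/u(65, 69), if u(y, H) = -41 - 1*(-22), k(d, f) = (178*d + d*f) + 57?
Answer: 1323698689/708358 ≈ 1868.7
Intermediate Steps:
k(d, f) = 57 + 178*d + d*f
u(y, H) = -19 (u(y, H) = -41 + 22 = -19)
k(66, 54 - E(-3))/37282 - 35497/u(65, 69) = (57 + 178*66 + 66*(54 - 1*(-6)))/37282 - 35497/(-19) = (57 + 11748 + 66*(54 + 6))*(1/37282) - 35497*(-1/19) = (57 + 11748 + 66*60)*(1/37282) + 35497/19 = (57 + 11748 + 3960)*(1/37282) + 35497/19 = 15765*(1/37282) + 35497/19 = 15765/37282 + 35497/19 = 1323698689/708358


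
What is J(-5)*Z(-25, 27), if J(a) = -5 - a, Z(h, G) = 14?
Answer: 0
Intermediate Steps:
J(-5)*Z(-25, 27) = (-5 - 1*(-5))*14 = (-5 + 5)*14 = 0*14 = 0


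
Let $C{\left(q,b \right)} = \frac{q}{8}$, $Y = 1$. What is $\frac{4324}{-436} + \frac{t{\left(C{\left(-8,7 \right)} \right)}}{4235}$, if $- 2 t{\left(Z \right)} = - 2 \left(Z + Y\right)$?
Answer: $- \frac{1081}{109} \approx -9.9174$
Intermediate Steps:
$C{\left(q,b \right)} = \frac{q}{8}$ ($C{\left(q,b \right)} = q \frac{1}{8} = \frac{q}{8}$)
$t{\left(Z \right)} = 1 + Z$ ($t{\left(Z \right)} = - \frac{\left(-2\right) \left(Z + 1\right)}{2} = - \frac{\left(-2\right) \left(1 + Z\right)}{2} = - \frac{-2 - 2 Z}{2} = 1 + Z$)
$\frac{4324}{-436} + \frac{t{\left(C{\left(-8,7 \right)} \right)}}{4235} = \frac{4324}{-436} + \frac{1 + \frac{1}{8} \left(-8\right)}{4235} = 4324 \left(- \frac{1}{436}\right) + \left(1 - 1\right) \frac{1}{4235} = - \frac{1081}{109} + 0 \cdot \frac{1}{4235} = - \frac{1081}{109} + 0 = - \frac{1081}{109}$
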